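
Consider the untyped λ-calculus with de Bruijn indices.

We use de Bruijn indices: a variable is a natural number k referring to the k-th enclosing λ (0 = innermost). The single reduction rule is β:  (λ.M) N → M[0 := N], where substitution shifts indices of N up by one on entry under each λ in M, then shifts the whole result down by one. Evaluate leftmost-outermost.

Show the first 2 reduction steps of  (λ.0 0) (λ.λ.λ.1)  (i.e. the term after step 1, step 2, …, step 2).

  start: (λ.0 0) (λ.λ.λ.1)
  →1  (λ.λ.λ.1) (λ.λ.λ.1)
  →2  λ.λ.1

Answer: after 2 steps: λ.λ.1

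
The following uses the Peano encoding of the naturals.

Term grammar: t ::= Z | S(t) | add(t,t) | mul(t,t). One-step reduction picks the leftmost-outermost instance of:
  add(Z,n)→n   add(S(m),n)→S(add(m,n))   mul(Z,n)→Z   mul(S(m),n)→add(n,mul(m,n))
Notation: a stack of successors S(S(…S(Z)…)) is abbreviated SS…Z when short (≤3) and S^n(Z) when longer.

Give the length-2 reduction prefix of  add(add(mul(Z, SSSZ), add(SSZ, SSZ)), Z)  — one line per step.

Answer: after 2 steps: add(add(SSZ, SSZ), Z)

Derivation:
  start: add(add(mul(Z, SSSZ), add(SSZ, SSZ)), Z)
  [1] add(add(Z, add(SSZ, SSZ)), Z)
  [2] add(add(SSZ, SSZ), Z)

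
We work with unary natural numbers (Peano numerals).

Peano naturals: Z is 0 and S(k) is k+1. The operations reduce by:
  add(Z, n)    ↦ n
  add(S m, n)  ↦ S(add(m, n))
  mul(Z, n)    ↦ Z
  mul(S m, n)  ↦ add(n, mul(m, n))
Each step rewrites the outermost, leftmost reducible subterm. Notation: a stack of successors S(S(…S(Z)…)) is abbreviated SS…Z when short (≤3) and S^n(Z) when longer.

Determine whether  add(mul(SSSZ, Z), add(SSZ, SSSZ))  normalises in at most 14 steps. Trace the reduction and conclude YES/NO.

Answer: YES — reaches normal form S^5(Z) in 11 ≤ 14 steps

Derivation:
  start: add(mul(SSSZ, Z), add(SSZ, SSSZ))
  step 1: add(add(Z, mul(SSZ, Z)), add(SSZ, SSSZ))
  step 2: add(mul(SSZ, Z), add(SSZ, SSSZ))
  step 3: add(add(Z, mul(SZ, Z)), add(SSZ, SSSZ))
  step 4: add(mul(SZ, Z), add(SSZ, SSSZ))
  step 5: add(add(Z, mul(Z, Z)), add(SSZ, SSSZ))
  step 6: add(mul(Z, Z), add(SSZ, SSSZ))
  step 7: add(Z, add(SSZ, SSSZ))
  step 8: add(SSZ, SSSZ)
  step 9: S(add(SZ, SSSZ))
  step 10: S(S(add(Z, SSSZ)))
  step 11: S^5(Z)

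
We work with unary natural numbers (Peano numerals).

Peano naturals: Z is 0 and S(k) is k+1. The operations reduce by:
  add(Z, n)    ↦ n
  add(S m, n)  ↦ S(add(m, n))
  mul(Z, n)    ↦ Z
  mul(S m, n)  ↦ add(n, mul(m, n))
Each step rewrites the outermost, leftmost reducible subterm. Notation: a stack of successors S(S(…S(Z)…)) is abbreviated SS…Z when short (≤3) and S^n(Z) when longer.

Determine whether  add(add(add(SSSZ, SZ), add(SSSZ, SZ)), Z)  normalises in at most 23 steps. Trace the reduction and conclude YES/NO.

Answer: YES — reaches normal form S^8(Z) in 22 ≤ 23 steps

Working:
  start: add(add(add(SSSZ, SZ), add(SSSZ, SZ)), Z)
  →1  add(add(S(add(SSZ, SZ)), add(SSSZ, SZ)), Z)
  →2  add(S(add(add(SSZ, SZ), add(SSSZ, SZ))), Z)
  →3  S(add(add(add(SSZ, SZ), add(SSSZ, SZ)), Z))
  →4  S(add(add(S(add(SZ, SZ)), add(SSSZ, SZ)), Z))
  →5  S(add(S(add(add(SZ, SZ), add(SSSZ, SZ))), Z))
  →6  S(S(add(add(add(SZ, SZ), add(SSSZ, SZ)), Z)))
  →7  S(S(add(add(S(add(Z, SZ)), add(SSSZ, SZ)), Z)))
  →8  S(S(add(S(add(add(Z, SZ), add(SSSZ, SZ))), Z)))
  →9  S(S(S(add(add(add(Z, SZ), add(SSSZ, SZ)), Z))))
  →10  S(S(S(add(add(SZ, add(SSSZ, SZ)), Z))))
  →11  S(S(S(add(S(add(Z, add(SSSZ, SZ))), Z))))
  →12  S(S(S(S(add(add(Z, add(SSSZ, SZ)), Z)))))
  →13  S(S(S(S(add(add(SSSZ, SZ), Z)))))
  →14  S(S(S(S(add(S(add(SSZ, SZ)), Z)))))
  →15  S(S(S(S(S(add(add(SSZ, SZ), Z))))))
  →16  S(S(S(S(S(add(S(add(SZ, SZ)), Z))))))
  →17  S(S(S(S(S(S(add(add(SZ, SZ), Z)))))))
  →18  S(S(S(S(S(S(add(S(add(Z, SZ)), Z)))))))
  →19  S(S(S(S(S(S(S(add(add(Z, SZ), Z))))))))
  →20  S(S(S(S(S(S(S(add(SZ, Z))))))))
  →21  S(S(S(S(S(S(S(S(add(Z, Z)))))))))
  →22  S^8(Z)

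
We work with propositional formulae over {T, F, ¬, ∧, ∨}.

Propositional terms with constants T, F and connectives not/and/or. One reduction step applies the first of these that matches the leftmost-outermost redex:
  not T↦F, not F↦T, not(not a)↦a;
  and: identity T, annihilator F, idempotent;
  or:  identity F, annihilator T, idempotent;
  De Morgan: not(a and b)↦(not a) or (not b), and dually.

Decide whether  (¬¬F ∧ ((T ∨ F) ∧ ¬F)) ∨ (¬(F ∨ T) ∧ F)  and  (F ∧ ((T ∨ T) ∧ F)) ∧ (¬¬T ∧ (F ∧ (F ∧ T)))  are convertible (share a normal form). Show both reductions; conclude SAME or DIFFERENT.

Answer: SAME — A ⇓ F, B ⇓ F

Working:
Term A:
  start: (¬¬F ∧ ((T ∨ F) ∧ ¬F)) ∨ (¬(F ∨ T) ∧ F)
  step 1: (F ∧ ((T ∨ F) ∧ ¬F)) ∨ (¬(F ∨ T) ∧ F)
  step 2: F ∨ (¬(F ∨ T) ∧ F)
  step 3: ¬(F ∨ T) ∧ F
  step 4: F

Term B:
  start: (F ∧ ((T ∨ T) ∧ F)) ∧ (¬¬T ∧ (F ∧ (F ∧ T)))
  step 1: F ∧ (¬¬T ∧ (F ∧ (F ∧ T)))
  step 2: F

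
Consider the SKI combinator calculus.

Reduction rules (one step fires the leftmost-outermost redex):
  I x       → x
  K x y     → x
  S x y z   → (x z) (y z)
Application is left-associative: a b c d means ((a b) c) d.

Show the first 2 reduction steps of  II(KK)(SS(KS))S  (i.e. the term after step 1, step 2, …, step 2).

  start: II(KK)(SS(KS))S
  step 1: I(KK)(SS(KS))S
  step 2: KK(SS(KS))S

Answer: after 2 steps: KK(SS(KS))S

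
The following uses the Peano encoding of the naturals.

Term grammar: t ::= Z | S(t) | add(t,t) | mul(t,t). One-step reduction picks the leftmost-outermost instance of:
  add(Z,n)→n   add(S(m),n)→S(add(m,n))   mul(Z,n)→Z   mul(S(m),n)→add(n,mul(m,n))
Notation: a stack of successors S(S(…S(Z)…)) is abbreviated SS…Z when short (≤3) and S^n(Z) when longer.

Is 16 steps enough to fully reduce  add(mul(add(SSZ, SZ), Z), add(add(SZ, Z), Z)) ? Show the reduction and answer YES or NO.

Answer: YES — reaches normal form SZ in 15 ≤ 16 steps

Working:
  start: add(mul(add(SSZ, SZ), Z), add(add(SZ, Z), Z))
  [1] add(mul(S(add(SZ, SZ)), Z), add(add(SZ, Z), Z))
  [2] add(add(Z, mul(add(SZ, SZ), Z)), add(add(SZ, Z), Z))
  [3] add(mul(add(SZ, SZ), Z), add(add(SZ, Z), Z))
  [4] add(mul(S(add(Z, SZ)), Z), add(add(SZ, Z), Z))
  [5] add(add(Z, mul(add(Z, SZ), Z)), add(add(SZ, Z), Z))
  [6] add(mul(add(Z, SZ), Z), add(add(SZ, Z), Z))
  [7] add(mul(SZ, Z), add(add(SZ, Z), Z))
  [8] add(add(Z, mul(Z, Z)), add(add(SZ, Z), Z))
  [9] add(mul(Z, Z), add(add(SZ, Z), Z))
  [10] add(Z, add(add(SZ, Z), Z))
  [11] add(add(SZ, Z), Z)
  [12] add(S(add(Z, Z)), Z)
  [13] S(add(add(Z, Z), Z))
  [14] S(add(Z, Z))
  [15] SZ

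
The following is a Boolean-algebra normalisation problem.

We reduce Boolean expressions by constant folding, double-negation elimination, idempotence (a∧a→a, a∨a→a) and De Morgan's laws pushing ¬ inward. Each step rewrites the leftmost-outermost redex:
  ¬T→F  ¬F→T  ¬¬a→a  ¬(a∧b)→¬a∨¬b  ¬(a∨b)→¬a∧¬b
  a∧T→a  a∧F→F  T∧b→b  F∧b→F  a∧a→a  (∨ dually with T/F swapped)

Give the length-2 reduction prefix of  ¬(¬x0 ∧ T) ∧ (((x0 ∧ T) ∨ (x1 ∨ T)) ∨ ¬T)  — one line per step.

Answer: after 2 steps: (x0 ∨ ¬T) ∧ (((x0 ∧ T) ∨ (x1 ∨ T)) ∨ ¬T)

Working:
  start: ¬(¬x0 ∧ T) ∧ (((x0 ∧ T) ∨ (x1 ∨ T)) ∨ ¬T)
  [1] (¬¬x0 ∨ ¬T) ∧ (((x0 ∧ T) ∨ (x1 ∨ T)) ∨ ¬T)
  [2] (x0 ∨ ¬T) ∧ (((x0 ∧ T) ∨ (x1 ∨ T)) ∨ ¬T)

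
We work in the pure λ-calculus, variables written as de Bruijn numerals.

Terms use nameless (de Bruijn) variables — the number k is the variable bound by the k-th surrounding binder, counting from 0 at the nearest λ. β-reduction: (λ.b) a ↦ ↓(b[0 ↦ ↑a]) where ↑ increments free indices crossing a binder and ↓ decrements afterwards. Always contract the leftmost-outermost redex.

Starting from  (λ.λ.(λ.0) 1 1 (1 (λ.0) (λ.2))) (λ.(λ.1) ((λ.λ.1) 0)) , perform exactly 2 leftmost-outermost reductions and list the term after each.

Answer: after 2 steps: λ.(λ.(λ.1) ((λ.λ.1) 0)) (λ.(λ.1) ((λ.λ.1) 0)) ((λ.(λ.1) ((λ.λ.1) 0)) (λ.0) (λ.λ.(λ.1) ((λ.λ.1) 0)))

Derivation:
  start: (λ.λ.(λ.0) 1 1 (1 (λ.0) (λ.2))) (λ.(λ.1) ((λ.λ.1) 0))
  [1] λ.(λ.0) (λ.(λ.1) ((λ.λ.1) 0)) (λ.(λ.1) ((λ.λ.1) 0)) ((λ.(λ.1) ((λ.λ.1) 0)) (λ.0) (λ.λ.(λ.1) ((λ.λ.1) 0)))
  [2] λ.(λ.(λ.1) ((λ.λ.1) 0)) (λ.(λ.1) ((λ.λ.1) 0)) ((λ.(λ.1) ((λ.λ.1) 0)) (λ.0) (λ.λ.(λ.1) ((λ.λ.1) 0)))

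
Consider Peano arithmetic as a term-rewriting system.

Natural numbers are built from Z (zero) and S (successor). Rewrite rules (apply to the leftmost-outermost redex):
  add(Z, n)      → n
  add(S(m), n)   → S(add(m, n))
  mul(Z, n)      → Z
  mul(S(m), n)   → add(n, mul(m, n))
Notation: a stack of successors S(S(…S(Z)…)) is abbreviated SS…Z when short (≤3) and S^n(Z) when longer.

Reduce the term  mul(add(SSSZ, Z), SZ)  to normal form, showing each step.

Answer: normal form = SSSZ  (in 14 steps)

Derivation:
  start: mul(add(SSSZ, Z), SZ)
  [1] mul(S(add(SSZ, Z)), SZ)
  [2] add(SZ, mul(add(SSZ, Z), SZ))
  [3] S(add(Z, mul(add(SSZ, Z), SZ)))
  [4] S(mul(add(SSZ, Z), SZ))
  [5] S(mul(S(add(SZ, Z)), SZ))
  [6] S(add(SZ, mul(add(SZ, Z), SZ)))
  [7] S(S(add(Z, mul(add(SZ, Z), SZ))))
  [8] S(S(mul(add(SZ, Z), SZ)))
  [9] S(S(mul(S(add(Z, Z)), SZ)))
  [10] S(S(add(SZ, mul(add(Z, Z), SZ))))
  [11] S(S(S(add(Z, mul(add(Z, Z), SZ)))))
  [12] S(S(S(mul(add(Z, Z), SZ))))
  [13] S(S(S(mul(Z, SZ))))
  [14] SSSZ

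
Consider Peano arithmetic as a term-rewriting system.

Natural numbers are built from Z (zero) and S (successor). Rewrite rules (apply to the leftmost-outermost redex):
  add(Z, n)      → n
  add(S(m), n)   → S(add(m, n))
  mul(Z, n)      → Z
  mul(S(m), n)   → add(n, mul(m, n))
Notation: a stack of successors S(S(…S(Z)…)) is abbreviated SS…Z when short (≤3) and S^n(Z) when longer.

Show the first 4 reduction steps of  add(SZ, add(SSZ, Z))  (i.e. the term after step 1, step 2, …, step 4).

  start: add(SZ, add(SSZ, Z))
  →1  S(add(Z, add(SSZ, Z)))
  →2  S(add(SSZ, Z))
  →3  S(S(add(SZ, Z)))
  →4  S(S(S(add(Z, Z))))

Answer: after 4 steps: S(S(S(add(Z, Z))))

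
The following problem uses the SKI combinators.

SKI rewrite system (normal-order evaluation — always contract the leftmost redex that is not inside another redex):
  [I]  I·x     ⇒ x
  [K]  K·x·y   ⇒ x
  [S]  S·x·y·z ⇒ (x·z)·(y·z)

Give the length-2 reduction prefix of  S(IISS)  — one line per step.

Answer: after 2 steps: S(SS)

Derivation:
  start: S(IISS)
  [1] S(ISS)
  [2] S(SS)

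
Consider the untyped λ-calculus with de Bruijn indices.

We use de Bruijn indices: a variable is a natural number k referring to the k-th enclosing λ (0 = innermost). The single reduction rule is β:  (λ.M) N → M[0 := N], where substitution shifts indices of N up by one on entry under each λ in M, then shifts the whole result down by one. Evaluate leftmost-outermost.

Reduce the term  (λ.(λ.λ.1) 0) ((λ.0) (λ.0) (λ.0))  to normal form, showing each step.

Answer: normal form = λ.λ.0  (in 4 steps)

Reduction:
  start: (λ.(λ.λ.1) 0) ((λ.0) (λ.0) (λ.0))
  step 1: (λ.λ.1) ((λ.0) (λ.0) (λ.0))
  step 2: λ.(λ.0) (λ.0) (λ.0)
  step 3: λ.(λ.0) (λ.0)
  step 4: λ.λ.0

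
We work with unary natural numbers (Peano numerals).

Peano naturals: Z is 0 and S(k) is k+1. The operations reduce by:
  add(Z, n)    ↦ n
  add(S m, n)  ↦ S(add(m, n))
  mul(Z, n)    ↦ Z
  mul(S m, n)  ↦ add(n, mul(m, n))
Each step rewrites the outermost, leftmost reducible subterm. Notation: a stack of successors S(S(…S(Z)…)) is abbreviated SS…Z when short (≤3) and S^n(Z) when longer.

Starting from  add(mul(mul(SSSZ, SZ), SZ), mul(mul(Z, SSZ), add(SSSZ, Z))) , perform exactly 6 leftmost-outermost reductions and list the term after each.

  start: add(mul(mul(SSSZ, SZ), SZ), mul(mul(Z, SSZ), add(SSSZ, Z)))
  [1] add(mul(add(SZ, mul(SSZ, SZ)), SZ), mul(mul(Z, SSZ), add(SSSZ, Z)))
  [2] add(mul(S(add(Z, mul(SSZ, SZ))), SZ), mul(mul(Z, SSZ), add(SSSZ, Z)))
  [3] add(add(SZ, mul(add(Z, mul(SSZ, SZ)), SZ)), mul(mul(Z, SSZ), add(SSSZ, Z)))
  [4] add(S(add(Z, mul(add(Z, mul(SSZ, SZ)), SZ))), mul(mul(Z, SSZ), add(SSSZ, Z)))
  [5] S(add(add(Z, mul(add(Z, mul(SSZ, SZ)), SZ)), mul(mul(Z, SSZ), add(SSSZ, Z))))
  [6] S(add(mul(add(Z, mul(SSZ, SZ)), SZ), mul(mul(Z, SSZ), add(SSSZ, Z))))

Answer: after 6 steps: S(add(mul(add(Z, mul(SSZ, SZ)), SZ), mul(mul(Z, SSZ), add(SSSZ, Z))))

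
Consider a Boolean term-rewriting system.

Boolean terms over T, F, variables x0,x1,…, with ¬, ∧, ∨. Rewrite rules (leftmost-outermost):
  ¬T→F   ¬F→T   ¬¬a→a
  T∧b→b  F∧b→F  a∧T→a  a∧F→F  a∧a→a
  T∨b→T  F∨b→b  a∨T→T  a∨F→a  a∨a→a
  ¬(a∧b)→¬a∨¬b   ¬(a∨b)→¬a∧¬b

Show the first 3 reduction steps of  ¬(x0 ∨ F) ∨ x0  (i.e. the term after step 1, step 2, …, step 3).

Answer: after 3 steps: ¬x0 ∨ x0

Reduction:
  start: ¬(x0 ∨ F) ∨ x0
  step 1: (¬x0 ∧ ¬F) ∨ x0
  step 2: (¬x0 ∧ T) ∨ x0
  step 3: ¬x0 ∨ x0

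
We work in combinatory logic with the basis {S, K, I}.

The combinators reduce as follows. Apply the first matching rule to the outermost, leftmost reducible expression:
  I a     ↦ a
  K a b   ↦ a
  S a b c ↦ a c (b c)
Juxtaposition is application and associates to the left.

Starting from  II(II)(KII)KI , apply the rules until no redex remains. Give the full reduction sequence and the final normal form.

  start: II(II)(KII)KI
  step 1: I(II)(KII)KI
  step 2: II(KII)KI
  step 3: I(KII)KI
  step 4: KIIKI
  step 5: IKI
  step 6: KI

Answer: normal form = KI  (in 6 steps)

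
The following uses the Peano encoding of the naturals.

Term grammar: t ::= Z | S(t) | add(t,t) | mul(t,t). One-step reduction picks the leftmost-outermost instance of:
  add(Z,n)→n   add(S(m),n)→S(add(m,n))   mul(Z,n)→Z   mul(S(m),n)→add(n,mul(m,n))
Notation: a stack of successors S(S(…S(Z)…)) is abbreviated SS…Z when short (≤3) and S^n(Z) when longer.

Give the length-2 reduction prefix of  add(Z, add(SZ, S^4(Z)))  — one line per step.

Answer: after 2 steps: S(add(Z, S^4(Z)))

Reduction:
  start: add(Z, add(SZ, S^4(Z)))
  step 1: add(SZ, S^4(Z))
  step 2: S(add(Z, S^4(Z)))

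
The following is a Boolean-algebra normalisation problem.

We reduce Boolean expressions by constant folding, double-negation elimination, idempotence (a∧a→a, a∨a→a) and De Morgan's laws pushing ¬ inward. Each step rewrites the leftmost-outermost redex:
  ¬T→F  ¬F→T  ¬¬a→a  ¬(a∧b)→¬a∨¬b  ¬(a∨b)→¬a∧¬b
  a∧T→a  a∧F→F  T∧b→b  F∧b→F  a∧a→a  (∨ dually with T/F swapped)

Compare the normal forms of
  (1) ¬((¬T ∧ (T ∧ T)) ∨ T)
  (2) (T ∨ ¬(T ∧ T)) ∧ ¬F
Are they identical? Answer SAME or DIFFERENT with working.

Answer: DIFFERENT — A ⇓ F, B ⇓ T

Derivation:
Term A:
  start: ¬((¬T ∧ (T ∧ T)) ∨ T)
  step 1: ¬(¬T ∧ (T ∧ T)) ∧ ¬T
  step 2: (¬¬T ∨ ¬(T ∧ T)) ∧ ¬T
  step 3: (T ∨ ¬(T ∧ T)) ∧ ¬T
  step 4: T ∧ ¬T
  step 5: ¬T
  step 6: F

Term B:
  start: (T ∨ ¬(T ∧ T)) ∧ ¬F
  step 1: T ∧ ¬F
  step 2: ¬F
  step 3: T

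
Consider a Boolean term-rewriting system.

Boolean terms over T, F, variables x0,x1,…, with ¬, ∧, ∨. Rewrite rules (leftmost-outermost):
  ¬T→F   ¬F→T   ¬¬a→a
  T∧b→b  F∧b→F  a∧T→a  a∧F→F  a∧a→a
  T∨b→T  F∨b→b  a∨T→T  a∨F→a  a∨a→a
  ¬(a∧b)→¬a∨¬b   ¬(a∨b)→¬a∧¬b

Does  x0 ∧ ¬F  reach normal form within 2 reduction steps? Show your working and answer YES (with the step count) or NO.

  start: x0 ∧ ¬F
  [1] x0 ∧ T
  [2] x0

Answer: YES — reaches normal form x0 in 2 ≤ 2 steps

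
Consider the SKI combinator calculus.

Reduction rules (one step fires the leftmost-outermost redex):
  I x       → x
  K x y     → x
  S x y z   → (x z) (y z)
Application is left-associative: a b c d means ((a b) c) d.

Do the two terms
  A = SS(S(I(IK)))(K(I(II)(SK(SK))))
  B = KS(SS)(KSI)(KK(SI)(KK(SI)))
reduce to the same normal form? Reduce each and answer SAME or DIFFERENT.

Answer: DIFFERENT — A ⇓ S(K(SK(SK)))(SK(K(SK(SK)))), B ⇓ SS(KK)

Working:
Term A:
  start: SS(S(I(IK)))(K(I(II)(SK(SK))))
  →1  S(K(I(II)(SK(SK))))(S(I(IK))(K(I(II)(SK(SK)))))
  →2  S(K(II(SK(SK))))(S(I(IK))(K(I(II)(SK(SK)))))
  →3  S(K(I(SK(SK))))(S(I(IK))(K(I(II)(SK(SK)))))
  →4  S(K(SK(SK)))(S(I(IK))(K(I(II)(SK(SK)))))
  →5  S(K(SK(SK)))(S(IK)(K(I(II)(SK(SK)))))
  →6  S(K(SK(SK)))(SK(K(I(II)(SK(SK)))))
  →7  S(K(SK(SK)))(SK(K(II(SK(SK)))))
  →8  S(K(SK(SK)))(SK(K(I(SK(SK)))))
  →9  S(K(SK(SK)))(SK(K(SK(SK))))

Term B:
  start: KS(SS)(KSI)(KK(SI)(KK(SI)))
  →1  S(KSI)(KK(SI)(KK(SI)))
  →2  SS(KK(SI)(KK(SI)))
  →3  SS(K(KK(SI)))
  →4  SS(KK)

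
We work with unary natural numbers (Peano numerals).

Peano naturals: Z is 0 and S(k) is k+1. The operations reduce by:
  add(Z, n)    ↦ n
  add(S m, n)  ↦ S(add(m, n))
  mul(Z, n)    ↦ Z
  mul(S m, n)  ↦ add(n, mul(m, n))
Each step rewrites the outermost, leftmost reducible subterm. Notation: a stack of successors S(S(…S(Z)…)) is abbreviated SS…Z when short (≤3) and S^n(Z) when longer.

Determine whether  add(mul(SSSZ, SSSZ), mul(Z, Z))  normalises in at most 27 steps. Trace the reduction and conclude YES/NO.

Answer: YES — reaches normal form S^9(Z) in 27 ≤ 27 steps

Derivation:
  start: add(mul(SSSZ, SSSZ), mul(Z, Z))
  [1] add(add(SSSZ, mul(SSZ, SSSZ)), mul(Z, Z))
  [2] add(S(add(SSZ, mul(SSZ, SSSZ))), mul(Z, Z))
  [3] S(add(add(SSZ, mul(SSZ, SSSZ)), mul(Z, Z)))
  [4] S(add(S(add(SZ, mul(SSZ, SSSZ))), mul(Z, Z)))
  [5] S(S(add(add(SZ, mul(SSZ, SSSZ)), mul(Z, Z))))
  [6] S(S(add(S(add(Z, mul(SSZ, SSSZ))), mul(Z, Z))))
  [7] S(S(S(add(add(Z, mul(SSZ, SSSZ)), mul(Z, Z)))))
  [8] S(S(S(add(mul(SSZ, SSSZ), mul(Z, Z)))))
  [9] S(S(S(add(add(SSSZ, mul(SZ, SSSZ)), mul(Z, Z)))))
  [10] S(S(S(add(S(add(SSZ, mul(SZ, SSSZ))), mul(Z, Z)))))
  [11] S(S(S(S(add(add(SSZ, mul(SZ, SSSZ)), mul(Z, Z))))))
  [12] S(S(S(S(add(S(add(SZ, mul(SZ, SSSZ))), mul(Z, Z))))))
  [13] S(S(S(S(S(add(add(SZ, mul(SZ, SSSZ)), mul(Z, Z)))))))
  [14] S(S(S(S(S(add(S(add(Z, mul(SZ, SSSZ))), mul(Z, Z)))))))
  [15] S(S(S(S(S(S(add(add(Z, mul(SZ, SSSZ)), mul(Z, Z))))))))
  [16] S(S(S(S(S(S(add(mul(SZ, SSSZ), mul(Z, Z))))))))
  [17] S(S(S(S(S(S(add(add(SSSZ, mul(Z, SSSZ)), mul(Z, Z))))))))
  [18] S(S(S(S(S(S(add(S(add(SSZ, mul(Z, SSSZ))), mul(Z, Z))))))))
  [19] S(S(S(S(S(S(S(add(add(SSZ, mul(Z, SSSZ)), mul(Z, Z)))))))))
  [20] S(S(S(S(S(S(S(add(S(add(SZ, mul(Z, SSSZ))), mul(Z, Z)))))))))
  [21] S(S(S(S(S(S(S(S(add(add(SZ, mul(Z, SSSZ)), mul(Z, Z))))))))))
  [22] S(S(S(S(S(S(S(S(add(S(add(Z, mul(Z, SSSZ))), mul(Z, Z))))))))))
  [23] S(S(S(S(S(S(S(S(S(add(add(Z, mul(Z, SSSZ)), mul(Z, Z)))))))))))
  [24] S(S(S(S(S(S(S(S(S(add(mul(Z, SSSZ), mul(Z, Z)))))))))))
  [25] S(S(S(S(S(S(S(S(S(add(Z, mul(Z, Z)))))))))))
  [26] S(S(S(S(S(S(S(S(S(mul(Z, Z))))))))))
  [27] S^9(Z)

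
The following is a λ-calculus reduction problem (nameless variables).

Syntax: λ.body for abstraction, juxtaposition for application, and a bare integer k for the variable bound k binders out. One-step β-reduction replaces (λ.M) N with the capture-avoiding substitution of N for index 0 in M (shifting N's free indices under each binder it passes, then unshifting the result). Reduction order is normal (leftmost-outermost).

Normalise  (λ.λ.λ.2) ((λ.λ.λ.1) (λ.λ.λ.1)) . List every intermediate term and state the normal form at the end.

  start: (λ.λ.λ.2) ((λ.λ.λ.1) (λ.λ.λ.1))
  →1  λ.λ.(λ.λ.λ.1) (λ.λ.λ.1)
  →2  λ.λ.λ.λ.1

Answer: normal form = λ.λ.λ.λ.1  (in 2 steps)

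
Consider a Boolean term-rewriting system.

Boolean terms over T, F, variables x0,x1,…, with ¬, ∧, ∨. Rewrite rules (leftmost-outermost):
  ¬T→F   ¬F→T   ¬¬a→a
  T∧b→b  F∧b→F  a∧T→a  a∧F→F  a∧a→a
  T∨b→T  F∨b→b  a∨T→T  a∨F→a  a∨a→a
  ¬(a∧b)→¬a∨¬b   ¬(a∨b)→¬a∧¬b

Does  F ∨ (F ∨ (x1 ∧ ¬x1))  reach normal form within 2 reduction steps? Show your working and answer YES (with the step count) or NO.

Answer: YES — reaches normal form x1 ∧ ¬x1 in 2 ≤ 2 steps

Derivation:
  start: F ∨ (F ∨ (x1 ∧ ¬x1))
  →1  F ∨ (x1 ∧ ¬x1)
  →2  x1 ∧ ¬x1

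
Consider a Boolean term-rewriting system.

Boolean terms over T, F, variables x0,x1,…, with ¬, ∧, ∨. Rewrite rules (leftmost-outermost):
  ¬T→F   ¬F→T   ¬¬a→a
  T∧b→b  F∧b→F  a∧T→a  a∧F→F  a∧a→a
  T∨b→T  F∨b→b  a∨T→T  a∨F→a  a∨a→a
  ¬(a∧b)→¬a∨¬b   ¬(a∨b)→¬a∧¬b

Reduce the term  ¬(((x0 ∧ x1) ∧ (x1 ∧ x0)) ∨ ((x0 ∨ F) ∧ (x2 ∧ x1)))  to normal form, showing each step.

Answer: normal form = ((¬x0 ∨ ¬x1) ∨ (¬x1 ∨ ¬x0)) ∧ (¬x0 ∨ (¬x2 ∨ ¬x1))  (in 9 steps)

Working:
  start: ¬(((x0 ∧ x1) ∧ (x1 ∧ x0)) ∨ ((x0 ∨ F) ∧ (x2 ∧ x1)))
  [1] ¬((x0 ∧ x1) ∧ (x1 ∧ x0)) ∧ ¬((x0 ∨ F) ∧ (x2 ∧ x1))
  [2] (¬(x0 ∧ x1) ∨ ¬(x1 ∧ x0)) ∧ ¬((x0 ∨ F) ∧ (x2 ∧ x1))
  [3] ((¬x0 ∨ ¬x1) ∨ ¬(x1 ∧ x0)) ∧ ¬((x0 ∨ F) ∧ (x2 ∧ x1))
  [4] ((¬x0 ∨ ¬x1) ∨ (¬x1 ∨ ¬x0)) ∧ ¬((x0 ∨ F) ∧ (x2 ∧ x1))
  [5] ((¬x0 ∨ ¬x1) ∨ (¬x1 ∨ ¬x0)) ∧ (¬(x0 ∨ F) ∨ ¬(x2 ∧ x1))
  [6] ((¬x0 ∨ ¬x1) ∨ (¬x1 ∨ ¬x0)) ∧ ((¬x0 ∧ ¬F) ∨ ¬(x2 ∧ x1))
  [7] ((¬x0 ∨ ¬x1) ∨ (¬x1 ∨ ¬x0)) ∧ ((¬x0 ∧ T) ∨ ¬(x2 ∧ x1))
  [8] ((¬x0 ∨ ¬x1) ∨ (¬x1 ∨ ¬x0)) ∧ (¬x0 ∨ ¬(x2 ∧ x1))
  [9] ((¬x0 ∨ ¬x1) ∨ (¬x1 ∨ ¬x0)) ∧ (¬x0 ∨ (¬x2 ∨ ¬x1))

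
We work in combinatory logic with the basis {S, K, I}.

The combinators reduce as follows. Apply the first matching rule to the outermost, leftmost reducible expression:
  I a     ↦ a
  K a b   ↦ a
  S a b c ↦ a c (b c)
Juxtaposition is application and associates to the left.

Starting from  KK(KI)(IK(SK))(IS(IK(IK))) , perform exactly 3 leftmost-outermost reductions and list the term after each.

Answer: after 3 steps: K(SK)

Reduction:
  start: KK(KI)(IK(SK))(IS(IK(IK)))
  →1  K(IK(SK))(IS(IK(IK)))
  →2  IK(SK)
  →3  K(SK)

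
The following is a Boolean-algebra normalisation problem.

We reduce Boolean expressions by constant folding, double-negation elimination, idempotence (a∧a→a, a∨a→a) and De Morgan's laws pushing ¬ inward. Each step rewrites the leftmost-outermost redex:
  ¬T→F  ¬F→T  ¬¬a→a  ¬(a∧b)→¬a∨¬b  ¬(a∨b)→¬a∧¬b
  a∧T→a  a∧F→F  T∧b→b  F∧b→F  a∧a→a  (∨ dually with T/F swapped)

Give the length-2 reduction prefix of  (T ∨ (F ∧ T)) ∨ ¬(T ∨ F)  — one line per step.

  start: (T ∨ (F ∧ T)) ∨ ¬(T ∨ F)
  step 1: T ∨ ¬(T ∨ F)
  step 2: T

Answer: after 2 steps: T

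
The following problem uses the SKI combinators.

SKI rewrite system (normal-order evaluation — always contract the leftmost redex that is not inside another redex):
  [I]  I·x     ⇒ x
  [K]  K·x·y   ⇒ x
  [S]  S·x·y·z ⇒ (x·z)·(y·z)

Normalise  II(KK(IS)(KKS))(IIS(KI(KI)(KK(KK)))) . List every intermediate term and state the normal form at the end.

  start: II(KK(IS)(KKS))(IIS(KI(KI)(KK(KK))))
  step 1: I(KK(IS)(KKS))(IIS(KI(KI)(KK(KK))))
  step 2: KK(IS)(KKS)(IIS(KI(KI)(KK(KK))))
  step 3: K(KKS)(IIS(KI(KI)(KK(KK))))
  step 4: KKS
  step 5: K

Answer: normal form = K  (in 5 steps)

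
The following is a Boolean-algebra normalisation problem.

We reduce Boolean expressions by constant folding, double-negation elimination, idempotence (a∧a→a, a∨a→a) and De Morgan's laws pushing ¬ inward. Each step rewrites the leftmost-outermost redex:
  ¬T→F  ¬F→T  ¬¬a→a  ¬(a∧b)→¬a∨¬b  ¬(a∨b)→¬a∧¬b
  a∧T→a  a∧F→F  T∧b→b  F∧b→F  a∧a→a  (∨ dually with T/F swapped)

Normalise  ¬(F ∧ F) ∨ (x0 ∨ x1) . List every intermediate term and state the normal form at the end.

  start: ¬(F ∧ F) ∨ (x0 ∨ x1)
  [1] (¬F ∨ ¬F) ∨ (x0 ∨ x1)
  [2] ¬F ∨ (x0 ∨ x1)
  [3] T ∨ (x0 ∨ x1)
  [4] T

Answer: normal form = T  (in 4 steps)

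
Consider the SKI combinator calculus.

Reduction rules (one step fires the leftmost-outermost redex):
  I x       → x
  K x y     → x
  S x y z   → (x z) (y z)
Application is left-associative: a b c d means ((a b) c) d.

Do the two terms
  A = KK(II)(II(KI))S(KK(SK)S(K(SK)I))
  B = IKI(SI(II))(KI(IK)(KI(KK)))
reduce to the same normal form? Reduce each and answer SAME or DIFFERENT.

Answer: SAME — A ⇓ I, B ⇓ I

Derivation:
Term A:
  start: KK(II)(II(KI))S(KK(SK)S(K(SK)I))
  [1] K(II(KI))S(KK(SK)S(K(SK)I))
  [2] II(KI)(KK(SK)S(K(SK)I))
  [3] I(KI)(KK(SK)S(K(SK)I))
  [4] KI(KK(SK)S(K(SK)I))
  [5] I

Term B:
  start: IKI(SI(II))(KI(IK)(KI(KK)))
  [1] KI(SI(II))(KI(IK)(KI(KK)))
  [2] I(KI(IK)(KI(KK)))
  [3] KI(IK)(KI(KK))
  [4] I(KI(KK))
  [5] KI(KK)
  [6] I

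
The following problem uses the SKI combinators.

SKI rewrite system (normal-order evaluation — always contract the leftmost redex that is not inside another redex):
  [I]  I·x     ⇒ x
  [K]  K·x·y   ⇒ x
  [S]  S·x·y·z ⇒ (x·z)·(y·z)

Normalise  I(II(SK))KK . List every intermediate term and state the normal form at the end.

Answer: normal form = K  (in 5 steps)

Reduction:
  start: I(II(SK))KK
  step 1: II(SK)KK
  step 2: I(SK)KK
  step 3: SKKK
  step 4: KK(KK)
  step 5: K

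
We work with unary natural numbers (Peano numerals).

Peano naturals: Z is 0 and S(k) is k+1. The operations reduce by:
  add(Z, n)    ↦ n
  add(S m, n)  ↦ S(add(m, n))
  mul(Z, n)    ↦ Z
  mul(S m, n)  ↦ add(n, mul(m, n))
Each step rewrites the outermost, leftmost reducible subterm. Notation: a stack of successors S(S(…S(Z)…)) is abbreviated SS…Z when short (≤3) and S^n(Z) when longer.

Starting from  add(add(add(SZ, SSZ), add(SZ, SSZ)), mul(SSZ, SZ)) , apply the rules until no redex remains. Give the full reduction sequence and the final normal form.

  start: add(add(add(SZ, SSZ), add(SZ, SSZ)), mul(SSZ, SZ))
  →1  add(add(S(add(Z, SSZ)), add(SZ, SSZ)), mul(SSZ, SZ))
  →2  add(S(add(add(Z, SSZ), add(SZ, SSZ))), mul(SSZ, SZ))
  →3  S(add(add(add(Z, SSZ), add(SZ, SSZ)), mul(SSZ, SZ)))
  →4  S(add(add(SSZ, add(SZ, SSZ)), mul(SSZ, SZ)))
  →5  S(add(S(add(SZ, add(SZ, SSZ))), mul(SSZ, SZ)))
  →6  S(S(add(add(SZ, add(SZ, SSZ)), mul(SSZ, SZ))))
  →7  S(S(add(S(add(Z, add(SZ, SSZ))), mul(SSZ, SZ))))
  →8  S(S(S(add(add(Z, add(SZ, SSZ)), mul(SSZ, SZ)))))
  →9  S(S(S(add(add(SZ, SSZ), mul(SSZ, SZ)))))
  →10  S(S(S(add(S(add(Z, SSZ)), mul(SSZ, SZ)))))
  →11  S(S(S(S(add(add(Z, SSZ), mul(SSZ, SZ))))))
  →12  S(S(S(S(add(SSZ, mul(SSZ, SZ))))))
  →13  S(S(S(S(S(add(SZ, mul(SSZ, SZ)))))))
  →14  S(S(S(S(S(S(add(Z, mul(SSZ, SZ))))))))
  →15  S(S(S(S(S(S(mul(SSZ, SZ)))))))
  →16  S(S(S(S(S(S(add(SZ, mul(SZ, SZ))))))))
  →17  S(S(S(S(S(S(S(add(Z, mul(SZ, SZ)))))))))
  →18  S(S(S(S(S(S(S(mul(SZ, SZ))))))))
  →19  S(S(S(S(S(S(S(add(SZ, mul(Z, SZ)))))))))
  →20  S(S(S(S(S(S(S(S(add(Z, mul(Z, SZ))))))))))
  →21  S(S(S(S(S(S(S(S(mul(Z, SZ)))))))))
  →22  S^8(Z)

Answer: normal form = S^8(Z)  (in 22 steps)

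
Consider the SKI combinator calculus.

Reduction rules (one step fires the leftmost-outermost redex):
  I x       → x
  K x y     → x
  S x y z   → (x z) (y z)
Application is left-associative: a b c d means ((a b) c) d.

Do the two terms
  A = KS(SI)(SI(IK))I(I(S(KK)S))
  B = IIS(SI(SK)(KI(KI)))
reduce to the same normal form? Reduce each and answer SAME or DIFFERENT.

Answer: DIFFERENT — A ⇓ S(K(S(KK)S)), B ⇓ S(SKI)

Working:
Term A:
  start: KS(SI)(SI(IK))I(I(S(KK)S))
  step 1: S(SI(IK))I(I(S(KK)S))
  step 2: SI(IK)(I(S(KK)S))(I(I(S(KK)S)))
  step 3: I(I(S(KK)S))(IK(I(S(KK)S)))(I(I(S(KK)S)))
  step 4: I(S(KK)S)(IK(I(S(KK)S)))(I(I(S(KK)S)))
  step 5: S(KK)S(IK(I(S(KK)S)))(I(I(S(KK)S)))
  step 6: KK(IK(I(S(KK)S)))(S(IK(I(S(KK)S))))(I(I(S(KK)S)))
  step 7: K(S(IK(I(S(KK)S))))(I(I(S(KK)S)))
  step 8: S(IK(I(S(KK)S)))
  step 9: S(K(I(S(KK)S)))
  step 10: S(K(S(KK)S))

Term B:
  start: IIS(SI(SK)(KI(KI)))
  step 1: IS(SI(SK)(KI(KI)))
  step 2: S(SI(SK)(KI(KI)))
  step 3: S(I(KI(KI))(SK(KI(KI))))
  step 4: S(KI(KI)(SK(KI(KI))))
  step 5: S(I(SK(KI(KI))))
  step 6: S(SK(KI(KI)))
  step 7: S(SKI)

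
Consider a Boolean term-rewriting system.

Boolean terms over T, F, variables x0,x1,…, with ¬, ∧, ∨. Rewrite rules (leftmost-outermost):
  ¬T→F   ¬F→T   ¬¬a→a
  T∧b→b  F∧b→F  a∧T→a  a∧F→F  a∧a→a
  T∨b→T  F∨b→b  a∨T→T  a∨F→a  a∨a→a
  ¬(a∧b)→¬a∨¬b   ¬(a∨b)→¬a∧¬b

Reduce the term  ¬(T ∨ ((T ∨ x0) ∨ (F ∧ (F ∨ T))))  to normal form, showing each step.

Answer: normal form = F  (in 3 steps)

Derivation:
  start: ¬(T ∨ ((T ∨ x0) ∨ (F ∧ (F ∨ T))))
  [1] ¬T ∧ ¬((T ∨ x0) ∨ (F ∧ (F ∨ T)))
  [2] F ∧ ¬((T ∨ x0) ∨ (F ∧ (F ∨ T)))
  [3] F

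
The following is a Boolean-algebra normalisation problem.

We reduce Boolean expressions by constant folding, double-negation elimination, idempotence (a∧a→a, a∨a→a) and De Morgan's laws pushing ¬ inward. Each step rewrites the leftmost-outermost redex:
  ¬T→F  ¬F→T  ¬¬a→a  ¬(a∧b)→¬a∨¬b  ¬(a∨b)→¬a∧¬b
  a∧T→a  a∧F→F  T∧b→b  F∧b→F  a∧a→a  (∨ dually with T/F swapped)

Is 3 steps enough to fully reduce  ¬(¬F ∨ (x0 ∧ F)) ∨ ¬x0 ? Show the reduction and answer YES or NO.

Answer: NO — after 3 steps the term is F ∨ ¬x0, not yet normal

Derivation:
  start: ¬(¬F ∨ (x0 ∧ F)) ∨ ¬x0
  step 1: (¬¬F ∧ ¬(x0 ∧ F)) ∨ ¬x0
  step 2: (F ∧ ¬(x0 ∧ F)) ∨ ¬x0
  step 3: F ∨ ¬x0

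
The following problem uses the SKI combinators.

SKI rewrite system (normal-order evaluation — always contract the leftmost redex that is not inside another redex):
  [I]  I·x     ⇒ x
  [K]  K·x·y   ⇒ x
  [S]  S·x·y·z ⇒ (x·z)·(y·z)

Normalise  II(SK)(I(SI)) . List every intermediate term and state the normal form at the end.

Answer: normal form = SK(SI)  (in 3 steps)

Working:
  start: II(SK)(I(SI))
  step 1: I(SK)(I(SI))
  step 2: SK(I(SI))
  step 3: SK(SI)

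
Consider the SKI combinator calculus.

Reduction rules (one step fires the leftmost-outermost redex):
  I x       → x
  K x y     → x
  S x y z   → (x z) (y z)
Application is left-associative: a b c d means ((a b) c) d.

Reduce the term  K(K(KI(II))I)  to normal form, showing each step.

Answer: normal form = KI  (in 2 steps)

Working:
  start: K(K(KI(II))I)
  step 1: K(KI(II))
  step 2: KI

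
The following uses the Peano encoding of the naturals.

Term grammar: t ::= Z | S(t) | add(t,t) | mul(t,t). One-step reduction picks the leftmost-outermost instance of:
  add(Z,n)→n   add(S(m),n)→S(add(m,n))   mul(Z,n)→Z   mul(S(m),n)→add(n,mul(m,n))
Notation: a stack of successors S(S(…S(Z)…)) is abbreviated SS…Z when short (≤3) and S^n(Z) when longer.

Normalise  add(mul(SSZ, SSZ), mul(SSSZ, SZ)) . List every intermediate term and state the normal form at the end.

Answer: normal form = S^7(Z)  (in 24 steps)

Working:
  start: add(mul(SSZ, SSZ), mul(SSSZ, SZ))
  [1] add(add(SSZ, mul(SZ, SSZ)), mul(SSSZ, SZ))
  [2] add(S(add(SZ, mul(SZ, SSZ))), mul(SSSZ, SZ))
  [3] S(add(add(SZ, mul(SZ, SSZ)), mul(SSSZ, SZ)))
  [4] S(add(S(add(Z, mul(SZ, SSZ))), mul(SSSZ, SZ)))
  [5] S(S(add(add(Z, mul(SZ, SSZ)), mul(SSSZ, SZ))))
  [6] S(S(add(mul(SZ, SSZ), mul(SSSZ, SZ))))
  [7] S(S(add(add(SSZ, mul(Z, SSZ)), mul(SSSZ, SZ))))
  [8] S(S(add(S(add(SZ, mul(Z, SSZ))), mul(SSSZ, SZ))))
  [9] S(S(S(add(add(SZ, mul(Z, SSZ)), mul(SSSZ, SZ)))))
  [10] S(S(S(add(S(add(Z, mul(Z, SSZ))), mul(SSSZ, SZ)))))
  [11] S(S(S(S(add(add(Z, mul(Z, SSZ)), mul(SSSZ, SZ))))))
  [12] S(S(S(S(add(mul(Z, SSZ), mul(SSSZ, SZ))))))
  [13] S(S(S(S(add(Z, mul(SSSZ, SZ))))))
  [14] S(S(S(S(mul(SSSZ, SZ)))))
  [15] S(S(S(S(add(SZ, mul(SSZ, SZ))))))
  [16] S(S(S(S(S(add(Z, mul(SSZ, SZ)))))))
  [17] S(S(S(S(S(mul(SSZ, SZ))))))
  [18] S(S(S(S(S(add(SZ, mul(SZ, SZ)))))))
  [19] S(S(S(S(S(S(add(Z, mul(SZ, SZ))))))))
  [20] S(S(S(S(S(S(mul(SZ, SZ)))))))
  [21] S(S(S(S(S(S(add(SZ, mul(Z, SZ))))))))
  [22] S(S(S(S(S(S(S(add(Z, mul(Z, SZ)))))))))
  [23] S(S(S(S(S(S(S(mul(Z, SZ))))))))
  [24] S^7(Z)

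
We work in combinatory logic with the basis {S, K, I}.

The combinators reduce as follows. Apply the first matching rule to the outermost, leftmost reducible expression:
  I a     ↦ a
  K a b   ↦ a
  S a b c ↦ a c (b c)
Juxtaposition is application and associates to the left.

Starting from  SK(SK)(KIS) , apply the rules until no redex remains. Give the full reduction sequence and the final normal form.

Answer: normal form = I  (in 3 steps)

Reduction:
  start: SK(SK)(KIS)
  →1  K(KIS)(SK(KIS))
  →2  KIS
  →3  I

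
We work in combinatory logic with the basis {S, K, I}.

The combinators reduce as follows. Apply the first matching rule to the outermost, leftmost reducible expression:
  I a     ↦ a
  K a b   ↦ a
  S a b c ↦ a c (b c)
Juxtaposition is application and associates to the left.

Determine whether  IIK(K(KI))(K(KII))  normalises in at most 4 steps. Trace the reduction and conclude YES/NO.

  start: IIK(K(KI))(K(KII))
  [1] IK(K(KI))(K(KII))
  [2] K(K(KI))(K(KII))
  [3] K(KI)

Answer: YES — reaches normal form K(KI) in 3 ≤ 4 steps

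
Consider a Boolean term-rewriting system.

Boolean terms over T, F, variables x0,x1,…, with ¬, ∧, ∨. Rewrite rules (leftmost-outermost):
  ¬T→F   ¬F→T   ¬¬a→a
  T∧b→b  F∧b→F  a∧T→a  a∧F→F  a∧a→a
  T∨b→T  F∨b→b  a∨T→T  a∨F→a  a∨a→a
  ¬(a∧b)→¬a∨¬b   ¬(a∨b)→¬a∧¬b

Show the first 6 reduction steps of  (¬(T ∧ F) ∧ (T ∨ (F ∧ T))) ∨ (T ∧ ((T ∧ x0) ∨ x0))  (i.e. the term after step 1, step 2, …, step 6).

Answer: after 6 steps: T ∨ (T ∧ ((T ∧ x0) ∨ x0))

Working:
  start: (¬(T ∧ F) ∧ (T ∨ (F ∧ T))) ∨ (T ∧ ((T ∧ x0) ∨ x0))
  [1] ((¬T ∨ ¬F) ∧ (T ∨ (F ∧ T))) ∨ (T ∧ ((T ∧ x0) ∨ x0))
  [2] ((F ∨ ¬F) ∧ (T ∨ (F ∧ T))) ∨ (T ∧ ((T ∧ x0) ∨ x0))
  [3] (¬F ∧ (T ∨ (F ∧ T))) ∨ (T ∧ ((T ∧ x0) ∨ x0))
  [4] (T ∧ (T ∨ (F ∧ T))) ∨ (T ∧ ((T ∧ x0) ∨ x0))
  [5] (T ∨ (F ∧ T)) ∨ (T ∧ ((T ∧ x0) ∨ x0))
  [6] T ∨ (T ∧ ((T ∧ x0) ∨ x0))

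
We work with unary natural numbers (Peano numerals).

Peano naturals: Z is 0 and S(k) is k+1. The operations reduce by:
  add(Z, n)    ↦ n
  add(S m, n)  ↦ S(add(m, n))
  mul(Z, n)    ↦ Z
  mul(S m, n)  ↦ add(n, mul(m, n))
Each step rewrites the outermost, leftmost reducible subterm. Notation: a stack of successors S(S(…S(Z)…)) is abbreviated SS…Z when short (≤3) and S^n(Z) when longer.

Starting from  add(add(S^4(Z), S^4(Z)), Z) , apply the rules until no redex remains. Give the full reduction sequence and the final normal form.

Answer: normal form = S^8(Z)  (in 14 steps)

Working:
  start: add(add(S^4(Z), S^4(Z)), Z)
  step 1: add(S(add(SSSZ, S^4(Z))), Z)
  step 2: S(add(add(SSSZ, S^4(Z)), Z))
  step 3: S(add(S(add(SSZ, S^4(Z))), Z))
  step 4: S(S(add(add(SSZ, S^4(Z)), Z)))
  step 5: S(S(add(S(add(SZ, S^4(Z))), Z)))
  step 6: S(S(S(add(add(SZ, S^4(Z)), Z))))
  step 7: S(S(S(add(S(add(Z, S^4(Z))), Z))))
  step 8: S(S(S(S(add(add(Z, S^4(Z)), Z)))))
  step 9: S(S(S(S(add(S^4(Z), Z)))))
  step 10: S(S(S(S(S(add(SSSZ, Z))))))
  step 11: S(S(S(S(S(S(add(SSZ, Z)))))))
  step 12: S(S(S(S(S(S(S(add(SZ, Z))))))))
  step 13: S(S(S(S(S(S(S(S(add(Z, Z)))))))))
  step 14: S^8(Z)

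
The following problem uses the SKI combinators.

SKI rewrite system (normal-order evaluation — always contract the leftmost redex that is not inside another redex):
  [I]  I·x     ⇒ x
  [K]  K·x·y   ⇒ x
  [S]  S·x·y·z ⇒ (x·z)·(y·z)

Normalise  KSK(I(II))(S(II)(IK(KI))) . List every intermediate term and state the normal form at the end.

Answer: normal form = SI(SI(K(KI)))  (in 5 steps)

Reduction:
  start: KSK(I(II))(S(II)(IK(KI)))
  [1] S(I(II))(S(II)(IK(KI)))
  [2] S(II)(S(II)(IK(KI)))
  [3] SI(S(II)(IK(KI)))
  [4] SI(SI(IK(KI)))
  [5] SI(SI(K(KI)))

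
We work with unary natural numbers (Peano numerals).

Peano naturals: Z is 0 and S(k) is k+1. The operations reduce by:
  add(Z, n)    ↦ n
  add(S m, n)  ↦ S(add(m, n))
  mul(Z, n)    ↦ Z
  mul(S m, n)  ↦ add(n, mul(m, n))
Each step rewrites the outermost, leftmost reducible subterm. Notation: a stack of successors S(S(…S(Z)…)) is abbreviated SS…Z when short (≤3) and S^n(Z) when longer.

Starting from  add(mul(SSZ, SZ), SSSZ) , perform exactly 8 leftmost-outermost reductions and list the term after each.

  start: add(mul(SSZ, SZ), SSSZ)
  [1] add(add(SZ, mul(SZ, SZ)), SSSZ)
  [2] add(S(add(Z, mul(SZ, SZ))), SSSZ)
  [3] S(add(add(Z, mul(SZ, SZ)), SSSZ))
  [4] S(add(mul(SZ, SZ), SSSZ))
  [5] S(add(add(SZ, mul(Z, SZ)), SSSZ))
  [6] S(add(S(add(Z, mul(Z, SZ))), SSSZ))
  [7] S(S(add(add(Z, mul(Z, SZ)), SSSZ)))
  [8] S(S(add(mul(Z, SZ), SSSZ)))

Answer: after 8 steps: S(S(add(mul(Z, SZ), SSSZ)))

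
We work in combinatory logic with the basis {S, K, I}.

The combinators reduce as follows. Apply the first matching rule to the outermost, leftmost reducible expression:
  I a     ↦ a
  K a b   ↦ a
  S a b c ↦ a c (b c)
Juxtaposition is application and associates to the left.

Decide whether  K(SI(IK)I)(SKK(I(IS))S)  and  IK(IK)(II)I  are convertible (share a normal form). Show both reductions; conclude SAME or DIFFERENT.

Answer: SAME — A ⇓ KI, B ⇓ KI

Working:
Term A:
  start: K(SI(IK)I)(SKK(I(IS))S)
  step 1: SI(IK)I
  step 2: II(IKI)
  step 3: I(IKI)
  step 4: IKI
  step 5: KI

Term B:
  start: IK(IK)(II)I
  step 1: K(IK)(II)I
  step 2: IKI
  step 3: KI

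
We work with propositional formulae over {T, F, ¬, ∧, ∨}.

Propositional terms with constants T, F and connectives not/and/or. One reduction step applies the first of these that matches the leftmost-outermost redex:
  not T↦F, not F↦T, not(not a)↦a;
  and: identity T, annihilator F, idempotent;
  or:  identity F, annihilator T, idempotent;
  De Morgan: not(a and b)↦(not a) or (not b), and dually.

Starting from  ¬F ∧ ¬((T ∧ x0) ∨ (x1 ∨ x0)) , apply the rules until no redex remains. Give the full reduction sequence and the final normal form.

  start: ¬F ∧ ¬((T ∧ x0) ∨ (x1 ∨ x0))
  [1] T ∧ ¬((T ∧ x0) ∨ (x1 ∨ x0))
  [2] ¬((T ∧ x0) ∨ (x1 ∨ x0))
  [3] ¬(T ∧ x0) ∧ ¬(x1 ∨ x0)
  [4] (¬T ∨ ¬x0) ∧ ¬(x1 ∨ x0)
  [5] (F ∨ ¬x0) ∧ ¬(x1 ∨ x0)
  [6] ¬x0 ∧ ¬(x1 ∨ x0)
  [7] ¬x0 ∧ (¬x1 ∧ ¬x0)

Answer: normal form = ¬x0 ∧ (¬x1 ∧ ¬x0)  (in 7 steps)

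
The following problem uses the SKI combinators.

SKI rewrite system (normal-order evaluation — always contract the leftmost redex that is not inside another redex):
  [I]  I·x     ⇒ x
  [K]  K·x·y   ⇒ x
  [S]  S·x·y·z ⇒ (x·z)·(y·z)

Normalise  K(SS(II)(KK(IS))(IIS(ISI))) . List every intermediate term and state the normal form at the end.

Answer: normal form = K(S(SI))  (in 7 steps)

Derivation:
  start: K(SS(II)(KK(IS))(IIS(ISI)))
  [1] K(S(KK(IS))(II(KK(IS)))(IIS(ISI)))
  [2] K(KK(IS)(IIS(ISI))(II(KK(IS))(IIS(ISI))))
  [3] K(K(IIS(ISI))(II(KK(IS))(IIS(ISI))))
  [4] K(IIS(ISI))
  [5] K(IS(ISI))
  [6] K(S(ISI))
  [7] K(S(SI))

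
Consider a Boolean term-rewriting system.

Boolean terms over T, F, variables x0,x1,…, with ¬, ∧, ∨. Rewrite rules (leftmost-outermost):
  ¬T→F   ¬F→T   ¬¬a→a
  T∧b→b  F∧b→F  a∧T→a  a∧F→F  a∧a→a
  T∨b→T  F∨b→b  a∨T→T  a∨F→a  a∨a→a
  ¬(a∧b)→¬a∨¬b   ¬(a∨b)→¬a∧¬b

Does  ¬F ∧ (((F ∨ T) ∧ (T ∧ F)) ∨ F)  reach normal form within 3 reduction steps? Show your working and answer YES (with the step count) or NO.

Answer: NO — after 3 steps the term is (F ∨ T) ∧ (T ∧ F), not yet normal

Derivation:
  start: ¬F ∧ (((F ∨ T) ∧ (T ∧ F)) ∨ F)
  →1  T ∧ (((F ∨ T) ∧ (T ∧ F)) ∨ F)
  →2  ((F ∨ T) ∧ (T ∧ F)) ∨ F
  →3  (F ∨ T) ∧ (T ∧ F)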